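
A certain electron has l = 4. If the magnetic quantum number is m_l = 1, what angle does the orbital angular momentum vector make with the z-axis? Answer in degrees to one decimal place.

θ ≈ 77.1°

|L| = √(l(l+1)) ℏ = 2√5 ℏ.
L_z = m_l ℏ = 1ℏ.
cos θ = L_z/|L| = 1/√20, so θ ≈ 77.1°.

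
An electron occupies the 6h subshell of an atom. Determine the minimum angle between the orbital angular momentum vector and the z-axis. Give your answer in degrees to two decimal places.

6h means n = 6, l = 5.
|L|² = l(l+1)ℏ² = 30ℏ², so |L| = √30 ℏ.
The smallest angle corresponds to the largest L_z, i.e. m_l = l = 5, giving L_z = 5ℏ.
cos θ_min = 5/√30, so θ_min ≈ 24.09°.

θ_min ≈ 24.09°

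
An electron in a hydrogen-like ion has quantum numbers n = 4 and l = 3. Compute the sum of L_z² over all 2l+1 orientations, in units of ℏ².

Σ(L_z)² = 28 ℏ²

m_l runs from −3 to 3, i.e. {-3, -2, -1, 0, 1, 2, 3}.
Summing m² from −3 to 3: Σ m_l² = 28.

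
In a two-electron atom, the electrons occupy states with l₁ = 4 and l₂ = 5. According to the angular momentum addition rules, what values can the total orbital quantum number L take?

L = 1, 2, 3, 4, 5, 6, 7, 8, 9

L runs from |4 − 5| = 1 to 4 + 5 = 9.
Allowed values: L = 1, 2, 3, 4, 5, 6, 7, 8, 9.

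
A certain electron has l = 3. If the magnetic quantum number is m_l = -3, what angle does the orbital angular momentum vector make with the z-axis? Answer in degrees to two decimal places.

θ ≈ 150.00°

|L| = ℏ√(l(l+1)) = 2√3 ℏ.
L_z = m_l ℏ = −3ℏ.
cos θ = L_z/|L| = -3/√12, so θ ≈ 150.00°.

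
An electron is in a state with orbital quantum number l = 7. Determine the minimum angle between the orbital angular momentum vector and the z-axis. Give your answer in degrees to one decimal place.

|L|² = l(l+1)ℏ² = 56ℏ², so |L| = 2√14 ℏ.
The smallest angle corresponds to the largest L_z, i.e. m_l = l = 7, giving L_z = 7ℏ.
cos θ_min = 7/√56, so θ_min ≈ 20.7°.

θ_min ≈ 20.7°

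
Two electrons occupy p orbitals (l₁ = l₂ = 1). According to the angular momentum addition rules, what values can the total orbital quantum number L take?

Angular momentum addition gives L = |l₁ − l₂|, …, l₁ + l₂.
Allowed values: L = 0, 1, 2.

L = 0, 1, 2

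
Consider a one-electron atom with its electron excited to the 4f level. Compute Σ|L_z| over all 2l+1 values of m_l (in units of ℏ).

Σ|L_z| = 12 ℏ

The 4f level has l = 3.
m_l ∈ {-3, -2, -1, 0, 1, 2, 3}.
Σ|m_l| = l(l+1) = 12.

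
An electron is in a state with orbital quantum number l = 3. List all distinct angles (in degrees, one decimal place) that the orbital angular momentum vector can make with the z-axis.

θ ∈ {30.0°, 54.7°, 73.2°, 90.0°, 106.8°, 125.3°, 150.0°}

|L|² = l(l+1)ℏ² = 12ℏ², so |L| = 2√3 ℏ.
cos θ = m_l/√12 for each m_l ∈ {-3, -2, -1, 0, 1, 2, 3}.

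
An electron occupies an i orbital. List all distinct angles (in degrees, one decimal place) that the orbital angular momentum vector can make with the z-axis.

For an i orbital, l = 6.
|L| = √(l(l+1)) ℏ = √42 ℏ.
cos θ = m_l/√42 for each m_l ∈ {-6, -5, -4, -3, -2, -1, 0, 1, 2, 3, 4, 5, 6}.

θ ∈ {22.2°, 39.5°, 51.9°, 62.4°, 72.0°, 81.1°, 90.0°, 98.9°, 108.0°, 117.6°, 128.1°, 140.5°, 157.8°}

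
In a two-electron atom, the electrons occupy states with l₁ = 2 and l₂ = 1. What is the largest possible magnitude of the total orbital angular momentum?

By the triangle rule, |l₁ − l₂| ≤ L ≤ l₁ + l₂.
Allowed values: L = 1, 2, 3.
The largest magnitude corresponds to L = 3: |L_tot| = ℏ√(3·4) = 2√3 ℏ.

|L_tot|_max = 2√3 ℏ ≈ 3.464ℏ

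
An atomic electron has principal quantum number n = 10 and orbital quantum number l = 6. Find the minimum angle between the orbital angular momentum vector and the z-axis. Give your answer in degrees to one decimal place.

θ_min ≈ 22.2°

|L|² = l(l+1)ℏ² = 42ℏ², so |L| = √42 ℏ.
The smallest angle corresponds to the largest L_z, i.e. m_l = l = 6, giving L_z = 6ℏ.
cos θ_min = 6/√42, so θ_min ≈ 22.2°.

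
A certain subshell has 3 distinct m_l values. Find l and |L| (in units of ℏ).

l = 1, |L| = √2 ℏ ≈ 1.414ℏ

2l + 1 = 3 ⇒ l = 1.
|L| = ℏ√(l(l+1)) = ℏ√(1·2) = √2 ℏ.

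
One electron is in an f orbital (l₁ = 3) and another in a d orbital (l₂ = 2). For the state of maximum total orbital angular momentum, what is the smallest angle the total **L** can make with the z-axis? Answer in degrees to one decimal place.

L runs from |3 − 2| = 1 to 3 + 2 = 5.
L ∈ {1, 2, 3, 4, 5}.
The maximum is L = 5, with |L_tot| = ℏ√(5·6) = √30 ℏ.
The minimum angle with z is arccos(5/√30) ≈ 24.1°.

θ_min ≈ 24.1°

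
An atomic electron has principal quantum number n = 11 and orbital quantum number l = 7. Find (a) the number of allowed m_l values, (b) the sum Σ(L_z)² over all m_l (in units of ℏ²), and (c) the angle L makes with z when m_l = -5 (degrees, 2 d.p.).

15 values; Σ(L_z)² = 280 ℏ²; θ(m_l=-5) ≈ 131.92°

There are 2l+1 = 15 values of m_l.
Σ m_l² = 280, so Σ(L_z)² = 280 ℏ².
For m_l = -5: cos θ = -5/√56, θ ≈ 131.92°.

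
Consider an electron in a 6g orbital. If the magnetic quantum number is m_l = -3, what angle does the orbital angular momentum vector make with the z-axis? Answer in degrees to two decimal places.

For 6g, l = 4.
|L|² = l(l+1)ℏ² = 20ℏ², so |L| = 2√5 ℏ.
L_z = m_l ℏ = −3ℏ.
cos θ = L_z/|L| = -3/√20, so θ ≈ 132.13°.

θ ≈ 132.13°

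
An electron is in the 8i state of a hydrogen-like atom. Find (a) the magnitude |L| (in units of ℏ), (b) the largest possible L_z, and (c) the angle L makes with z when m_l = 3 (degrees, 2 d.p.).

8i means n = 8, l = 6.
|L| = ℏ√(6·7) = √42 ℏ ≈ 6.481ℏ.
L_z,max = lℏ = 6ℏ.
For m_l = 3: cos θ = 3/√42, θ ≈ 62.42°.

|L| = √42 ℏ ≈ 6.481ℏ; L_z,max = 6ℏ; θ(m_l=3) ≈ 62.42°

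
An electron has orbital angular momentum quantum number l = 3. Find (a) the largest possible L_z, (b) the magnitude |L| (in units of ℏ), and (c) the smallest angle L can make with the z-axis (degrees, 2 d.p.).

L_z,max = lℏ = 3ℏ.
|L| = ℏ√(3·4) = 2√3 ℏ ≈ 3.464ℏ.
cos θ_min = 3/√12, so θ_min ≈ 30.00°.

L_z,max = 3ℏ; |L| = 2√3 ℏ ≈ 3.464ℏ; θ_min ≈ 30.00°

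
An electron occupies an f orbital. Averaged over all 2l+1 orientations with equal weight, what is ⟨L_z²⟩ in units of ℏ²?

For an f orbital, l = 3.
m_l runs from −3 to 3, i.e. {-3, -2, -1, 0, 1, 2, 3}.
⟨L_z²⟩ = ℏ²·(Σ m_l²)/(2l+1) = ℏ²·28/7 = 4ℏ².

⟨L_z²⟩ = 4 ℏ²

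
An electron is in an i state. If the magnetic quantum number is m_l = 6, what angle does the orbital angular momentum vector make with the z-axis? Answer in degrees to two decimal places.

θ ≈ 22.21°

An i state has l = 6.
|L| = √(l(l+1)) ℏ = √42 ℏ.
L_z = m_l ℏ = 6ℏ.
cos θ = L_z/|L| = 6/√42, so θ ≈ 22.21°.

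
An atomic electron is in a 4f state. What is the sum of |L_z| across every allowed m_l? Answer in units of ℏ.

Σ|L_z| = 12 ℏ

The 4f subshell has l = 3.
m_l runs from −3 to 3, i.e. {-3, -2, -1, 0, 1, 2, 3}.
Σ|m_l| = l(l+1) = 12.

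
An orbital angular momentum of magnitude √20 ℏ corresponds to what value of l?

l = 4

Since |L|² = l(l+1)ℏ², l(l+1) = 20.
Solving: l = 4.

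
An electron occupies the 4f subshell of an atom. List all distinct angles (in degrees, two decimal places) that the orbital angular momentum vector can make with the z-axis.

The 4f subshell has l = 3.
|L|² = l(l+1)ℏ² = 12ℏ², so |L| = 2√3 ℏ.
cos θ = m_l/√12 for each m_l ∈ {-3, -2, -1, 0, 1, 2, 3}.

θ ∈ {30.00°, 54.74°, 73.22°, 90.00°, 106.78°, 125.26°, 150.00°}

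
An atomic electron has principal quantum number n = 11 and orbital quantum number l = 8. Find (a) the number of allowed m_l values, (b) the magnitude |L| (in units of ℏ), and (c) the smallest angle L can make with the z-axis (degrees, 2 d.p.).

There are 2l+1 = 17 values of m_l.
|L| = ℏ√(8·9) = 6√2 ℏ ≈ 8.485ℏ.
cos θ_min = 8/√72, so θ_min ≈ 19.47°.

17 values; |L| = 6√2 ℏ ≈ 8.485ℏ; θ_min ≈ 19.47°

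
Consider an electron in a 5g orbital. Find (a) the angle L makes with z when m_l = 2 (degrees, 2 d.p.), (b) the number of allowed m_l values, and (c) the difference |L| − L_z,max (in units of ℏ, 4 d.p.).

θ(m_l=2) ≈ 63.43°; 9 values; |L|−L_z,max ≈ 0.4721ℏ

The 5g subshell has l = 4.
For m_l = 2: cos θ = 2/√20, θ ≈ 63.43°.
There are 2l+1 = 9 values of m_l.
|L| − L_z,max = (2√5 − 4)ℏ ≈ 0.4721ℏ.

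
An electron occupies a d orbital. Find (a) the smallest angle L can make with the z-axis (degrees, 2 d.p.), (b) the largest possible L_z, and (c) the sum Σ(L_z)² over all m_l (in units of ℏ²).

For a d orbital, l = 2.
cos θ_min = 2/√6, so θ_min ≈ 35.26°.
L_z,max = lℏ = 2ℏ.
Σ m_l² = 10, so Σ(L_z)² = 10 ℏ².

θ_min ≈ 35.26°; L_z,max = 2ℏ; Σ(L_z)² = 10 ℏ²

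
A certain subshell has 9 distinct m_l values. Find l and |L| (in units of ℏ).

l = 4, |L| = 2√5 ℏ ≈ 4.472ℏ

2l + 1 = 9 ⇒ l = 4.
Then |L| = √(l(l+1)) ℏ = 2√5 ℏ.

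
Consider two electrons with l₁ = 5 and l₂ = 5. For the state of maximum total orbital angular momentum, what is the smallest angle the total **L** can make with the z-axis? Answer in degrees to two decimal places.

By the triangle rule, |l₁ − l₂| ≤ L ≤ l₁ + l₂.
Allowed values: L = 0, 1, 2, 3, 4, 5, 6, 7, 8, 9, 10.
The maximum is L = 10, with |L_tot| = ℏ√(10·11) = √110 ℏ.
The minimum angle with z is arccos(10/√110) ≈ 17.55°.

θ_min ≈ 17.55°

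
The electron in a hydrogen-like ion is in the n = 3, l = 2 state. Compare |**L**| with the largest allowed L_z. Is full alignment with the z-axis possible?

No: L_z,max = 2ℏ < |L| = √6 ℏ ≈ 2.449ℏ

|L| = √6 ℏ ≈ 2.4495ℏ, while L_z,max = lℏ = 2ℏ.
Since |L| > L_z,max, the vector can never point exactly along z; the closest it comes is θ_min = arccos(2/√6) ≈ 35.3°.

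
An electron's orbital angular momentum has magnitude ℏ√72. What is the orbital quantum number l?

l = 8

(|L|/ℏ)² = l(l+1) = 72.
Solving: l = 8.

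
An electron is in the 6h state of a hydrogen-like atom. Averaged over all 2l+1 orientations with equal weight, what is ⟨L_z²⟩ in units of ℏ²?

For 6h, l = 5.
m_l runs from −5 to 5, i.e. {-5, -4, -3, -2, -1, 0, 1, 2, 3, 4, 5}.
Average of L_z² over 11 states: 110/11 ℏ² = 10 ℏ².

⟨L_z²⟩ = 10 ℏ²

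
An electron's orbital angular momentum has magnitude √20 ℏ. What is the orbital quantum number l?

|L| = ℏ√(l(l+1)), so l(l+1) = 20.
Solving: l = 4.

l = 4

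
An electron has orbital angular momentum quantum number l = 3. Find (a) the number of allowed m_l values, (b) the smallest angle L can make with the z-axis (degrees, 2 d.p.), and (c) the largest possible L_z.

There are 2l+1 = 7 values of m_l.
cos θ_min = 3/√12, so θ_min ≈ 30.00°.
L_z,max = lℏ = 3ℏ.

7 values; θ_min ≈ 30.00°; L_z,max = 3ℏ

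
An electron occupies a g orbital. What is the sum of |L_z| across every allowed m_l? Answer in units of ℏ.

Σ|L_z| = 20 ℏ

For a g orbital, l = 4.
The allowed m_l values are -4, -3, -2, -1, 0, 1, 2, 3, 4.
Σ|m_l| = 2·4(4+1)/2 = 20.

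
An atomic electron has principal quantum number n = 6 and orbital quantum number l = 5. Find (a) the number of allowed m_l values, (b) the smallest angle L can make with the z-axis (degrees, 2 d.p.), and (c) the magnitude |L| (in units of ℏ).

There are 2l+1 = 11 values of m_l.
cos θ_min = 5/√30, so θ_min ≈ 24.09°.
|L| = ℏ√(5·6) = √30 ℏ ≈ 5.477ℏ.

11 values; θ_min ≈ 24.09°; |L| = √30 ℏ ≈ 5.477ℏ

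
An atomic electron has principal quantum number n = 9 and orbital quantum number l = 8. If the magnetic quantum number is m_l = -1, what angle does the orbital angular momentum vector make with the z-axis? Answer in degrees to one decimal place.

|L| = ℏ√(l(l+1)) = 6√2 ℏ.
L_z = m_l ℏ = −1ℏ.
cos θ = L_z/|L| = -1/√72, so θ ≈ 96.8°.

θ ≈ 96.8°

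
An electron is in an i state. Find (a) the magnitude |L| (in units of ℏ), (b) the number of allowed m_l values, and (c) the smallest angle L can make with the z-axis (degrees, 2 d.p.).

|L| = √42 ℏ ≈ 6.481ℏ; 13 values; θ_min ≈ 22.21°

For an i orbital, l = 6.
|L| = ℏ√(6·7) = √42 ℏ ≈ 6.481ℏ.
There are 2l+1 = 13 values of m_l.
cos θ_min = 6/√42, so θ_min ≈ 22.21°.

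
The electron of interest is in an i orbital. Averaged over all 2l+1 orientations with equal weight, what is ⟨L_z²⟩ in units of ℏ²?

⟨L_z²⟩ = 14 ℏ²

For an i orbital, l = 6.
m_l ∈ {-6, -5, -4, -3, -2, -1, 0, 1, 2, 3, 4, 5, 6}.
⟨L_z²⟩ = ℏ²·(Σ m_l²)/(2l+1) = ℏ²·182/13 = 14ℏ².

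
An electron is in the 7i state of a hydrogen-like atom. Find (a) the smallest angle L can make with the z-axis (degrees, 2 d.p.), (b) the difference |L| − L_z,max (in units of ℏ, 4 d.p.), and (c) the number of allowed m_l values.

θ_min ≈ 22.21°; |L|−L_z,max ≈ 0.4807ℏ; 13 values

For 7i, l = 6.
cos θ_min = 6/√42, so θ_min ≈ 22.21°.
|L| − L_z,max = (√42 − 6)ℏ ≈ 0.4807ℏ.
There are 2l+1 = 13 values of m_l.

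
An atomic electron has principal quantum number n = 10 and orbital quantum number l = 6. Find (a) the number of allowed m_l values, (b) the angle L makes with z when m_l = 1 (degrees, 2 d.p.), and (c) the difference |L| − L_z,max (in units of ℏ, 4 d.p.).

There are 2l+1 = 13 values of m_l.
For m_l = 1: cos θ = 1/√42, θ ≈ 81.12°.
|L| − L_z,max = (√42 − 6)ℏ ≈ 0.4807ℏ.

13 values; θ(m_l=1) ≈ 81.12°; |L|−L_z,max ≈ 0.4807ℏ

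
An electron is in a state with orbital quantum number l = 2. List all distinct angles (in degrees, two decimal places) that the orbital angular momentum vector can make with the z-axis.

θ ∈ {35.26°, 65.91°, 90.00°, 114.09°, 144.74°}

|L|² = l(l+1)ℏ² = 6ℏ², so |L| = √6 ℏ.
cos θ = m_l/√6 for each m_l ∈ {-2, -1, 0, 1, 2}.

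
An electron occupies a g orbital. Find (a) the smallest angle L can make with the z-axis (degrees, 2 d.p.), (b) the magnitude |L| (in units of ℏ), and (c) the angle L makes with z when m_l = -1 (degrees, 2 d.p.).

θ_min ≈ 26.57°; |L| = 2√5 ℏ ≈ 4.472ℏ; θ(m_l=-1) ≈ 102.92°

For a g orbital, l = 4.
cos θ_min = 4/√20, so θ_min ≈ 26.57°.
|L| = ℏ√(4·5) = 2√5 ℏ ≈ 4.472ℏ.
For m_l = -1: cos θ = -1/√20, θ ≈ 102.92°.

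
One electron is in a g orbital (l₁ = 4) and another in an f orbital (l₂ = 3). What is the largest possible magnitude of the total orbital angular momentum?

The total orbital quantum number L ranges from |l₁ − l₂| to l₁ + l₂ in integer steps.
So L can be 1, 2, 3, 4, 5, 6, 7.
The largest magnitude corresponds to L = 7: |L_tot| = ℏ√(7·8) = 2√14 ℏ.

|L_tot|_max = 2√14 ℏ ≈ 7.483ℏ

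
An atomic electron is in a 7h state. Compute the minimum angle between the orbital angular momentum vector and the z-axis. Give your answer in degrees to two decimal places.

The 7h subshell has l = 5.
|L| = √(l(l+1)) ℏ = √30 ℏ.
The smallest angle corresponds to the largest L_z, i.e. m_l = l = 5, giving L_z = 5ℏ.
cos θ_min = 5/√30, so θ_min ≈ 24.09°.

θ_min ≈ 24.09°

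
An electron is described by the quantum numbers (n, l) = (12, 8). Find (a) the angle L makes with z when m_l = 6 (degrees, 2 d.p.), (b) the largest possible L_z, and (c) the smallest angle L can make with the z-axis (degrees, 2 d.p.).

θ(m_l=6) ≈ 45.00°; L_z,max = 8ℏ; θ_min ≈ 19.47°

For m_l = 6: cos θ = 6/√72, θ ≈ 45.00°.
L_z,max = lℏ = 8ℏ.
cos θ_min = 8/√72, so θ_min ≈ 19.47°.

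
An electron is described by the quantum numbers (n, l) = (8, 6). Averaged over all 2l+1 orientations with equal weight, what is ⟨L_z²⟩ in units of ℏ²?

⟨L_z²⟩ = 14 ℏ²

m_l runs from −6 to 6, i.e. {-6, -5, -4, -3, -2, -1, 0, 1, 2, 3, 4, 5, 6}.
⟨L_z²⟩ = ℏ²·l(l+1)/3 = 14ℏ².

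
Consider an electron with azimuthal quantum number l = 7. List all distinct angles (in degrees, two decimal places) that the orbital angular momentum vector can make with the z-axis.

θ ∈ {20.70°, 36.70°, 48.08°, 57.69°, 66.37°, 74.50°, 82.32°, 90.00°, 97.68°, 105.50°, 113.63°, 122.31°, 131.92°, 143.30°, 159.30°}

|L| = √(l(l+1)) ℏ = 2√14 ℏ.
cos θ = m_l/√56 for each m_l ∈ {-7, -6, -5, -4, -3, -2, -1, 0, 1, 2, 3, 4, 5, 6, 7}.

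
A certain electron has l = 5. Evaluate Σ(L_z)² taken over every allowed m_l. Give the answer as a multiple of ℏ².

The allowed m_l values are -5, -4, -3, -2, -1, 0, 1, 2, 3, 4, 5.
Σ m_l² = l(l+1)(2l+1)/3 = 5·6·11/3 = 110.

Σ(L_z)² = 110 ℏ²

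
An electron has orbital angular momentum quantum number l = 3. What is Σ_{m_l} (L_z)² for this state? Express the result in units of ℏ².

Σ(L_z)² = 28 ℏ²

m_l ∈ {-3, -2, -1, 0, 1, 2, 3}.
Σ m_l² = l(l+1)(2l+1)/3 = 3·4·7/3 = 28.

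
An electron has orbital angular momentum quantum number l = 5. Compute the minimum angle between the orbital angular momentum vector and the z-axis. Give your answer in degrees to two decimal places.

θ_min ≈ 24.09°

|L| = ℏ√(l(l+1)) = √30 ℏ.
The smallest angle corresponds to the largest L_z, i.e. m_l = l = 5, giving L_z = 5ℏ.
cos θ_min = 5/√30, so θ_min ≈ 24.09°.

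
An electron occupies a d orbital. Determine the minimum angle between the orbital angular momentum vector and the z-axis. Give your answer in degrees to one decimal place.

D corresponds to l = 2.
|L|² = l(l+1)ℏ² = 6ℏ², so |L| = √6 ℏ.
The smallest angle corresponds to the largest L_z, i.e. m_l = l = 2, giving L_z = 2ℏ.
cos θ_min = 2/√6, so θ_min ≈ 35.3°.

θ_min ≈ 35.3°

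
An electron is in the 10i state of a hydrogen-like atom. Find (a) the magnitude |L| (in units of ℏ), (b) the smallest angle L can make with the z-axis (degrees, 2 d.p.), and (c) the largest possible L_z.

10i means n = 10, l = 6.
|L| = ℏ√(6·7) = √42 ℏ ≈ 6.481ℏ.
cos θ_min = 6/√42, so θ_min ≈ 22.21°.
L_z,max = lℏ = 6ℏ.

|L| = √42 ℏ ≈ 6.481ℏ; θ_min ≈ 22.21°; L_z,max = 6ℏ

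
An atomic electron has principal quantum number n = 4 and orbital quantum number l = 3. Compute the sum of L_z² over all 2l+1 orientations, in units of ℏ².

Σ(L_z)² = 28 ℏ²

The allowed m_l values are -3, -2, -1, 0, 1, 2, 3.
Σ m_l² = l(l+1)(2l+1)/3 = 3·4·7/3 = 28.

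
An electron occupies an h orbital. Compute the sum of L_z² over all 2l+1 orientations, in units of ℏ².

Σ(L_z)² = 110 ℏ²

For an h orbital, l = 5.
The allowed m_l values are -5, -4, -3, -2, -1, 0, 1, 2, 3, 4, 5.
Σ m_l² = 2·(1 + 4 + 9 + 16 + 25) = 110.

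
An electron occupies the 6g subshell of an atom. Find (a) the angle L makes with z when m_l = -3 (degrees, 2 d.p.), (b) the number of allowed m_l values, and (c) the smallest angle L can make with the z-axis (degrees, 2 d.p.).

θ(m_l=-3) ≈ 132.13°; 9 values; θ_min ≈ 26.57°

6g means n = 6, l = 4.
For m_l = -3: cos θ = -3/√20, θ ≈ 132.13°.
There are 2l+1 = 9 values of m_l.
cos θ_min = 4/√20, so θ_min ≈ 26.57°.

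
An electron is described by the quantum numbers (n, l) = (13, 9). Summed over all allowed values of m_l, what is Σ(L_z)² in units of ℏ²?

Σ(L_z)² = 570 ℏ²

m_l ∈ {-9, -8, -7, -6, -5, -4, -3, -2, -1, 0, 1, 2, 3, 4, 5, 6, 7, 8, 9}.
Σ m_l² = 2·(1 + 4 + 9 + 16 + 25 + 36 + 49 + 64 + 81) = 570.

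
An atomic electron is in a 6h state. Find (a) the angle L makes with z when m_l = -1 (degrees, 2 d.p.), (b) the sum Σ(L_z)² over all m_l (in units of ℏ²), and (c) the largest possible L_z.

For 6h, l = 5.
For m_l = -1: cos θ = -1/√30, θ ≈ 100.52°.
Σ m_l² = 110, so Σ(L_z)² = 110 ℏ².
L_z,max = lℏ = 5ℏ.

θ(m_l=-1) ≈ 100.52°; Σ(L_z)² = 110 ℏ²; L_z,max = 5ℏ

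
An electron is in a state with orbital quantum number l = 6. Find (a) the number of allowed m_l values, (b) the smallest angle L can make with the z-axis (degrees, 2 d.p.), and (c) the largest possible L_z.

13 values; θ_min ≈ 22.21°; L_z,max = 6ℏ

There are 2l+1 = 13 values of m_l.
cos θ_min = 6/√42, so θ_min ≈ 22.21°.
L_z,max = lℏ = 6ℏ.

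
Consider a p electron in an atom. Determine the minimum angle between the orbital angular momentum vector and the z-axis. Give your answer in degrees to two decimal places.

For a p orbital, l = 1.
|L| = ℏ√(l(l+1)) = √2 ℏ.
The smallest angle corresponds to the largest L_z, i.e. m_l = l = 1, giving L_z = 1ℏ.
cos θ_min = 1/√2, so θ_min ≈ 45.00°.

θ_min ≈ 45.00°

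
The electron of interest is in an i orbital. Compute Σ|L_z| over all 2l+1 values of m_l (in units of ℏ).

For an i orbital, l = 6.
m_l ∈ {-6, -5, -4, -3, -2, -1, 0, 1, 2, 3, 4, 5, 6}.
Σ|m_l| = l(l+1) = 42.

Σ|L_z| = 42 ℏ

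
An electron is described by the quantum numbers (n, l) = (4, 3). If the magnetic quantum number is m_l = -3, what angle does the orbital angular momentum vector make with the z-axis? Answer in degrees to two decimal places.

θ ≈ 150.00°

|L|² = l(l+1)ℏ² = 12ℏ², so |L| = 2√3 ℏ.
L_z = m_l ℏ = −3ℏ.
cos θ = L_z/|L| = -3/√12, so θ ≈ 150.00°.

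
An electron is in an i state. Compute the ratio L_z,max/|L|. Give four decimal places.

An i state has l = 6.
|L| = √42 ℏ ≈ 6.4807ℏ, while L_z,max = lℏ = 6ℏ.
L_z,max/|L| = 6/√42 = 0.9258.

L_z,max/|L| = 0.9258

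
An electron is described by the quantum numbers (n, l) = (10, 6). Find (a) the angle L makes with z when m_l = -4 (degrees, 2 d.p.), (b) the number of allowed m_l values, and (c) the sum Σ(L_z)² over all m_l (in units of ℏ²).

θ(m_l=-4) ≈ 128.11°; 13 values; Σ(L_z)² = 182 ℏ²

For m_l = -4: cos θ = -4/√42, θ ≈ 128.11°.
There are 2l+1 = 13 values of m_l.
Σ m_l² = 182, so Σ(L_z)² = 182 ℏ².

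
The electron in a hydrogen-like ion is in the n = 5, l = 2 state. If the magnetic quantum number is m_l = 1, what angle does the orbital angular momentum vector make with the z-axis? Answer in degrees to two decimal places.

θ ≈ 65.91°

|L| = √(l(l+1)) ℏ = √6 ℏ.
L_z = m_l ℏ = 1ℏ.
cos θ = L_z/|L| = 1/√6, so θ ≈ 65.91°.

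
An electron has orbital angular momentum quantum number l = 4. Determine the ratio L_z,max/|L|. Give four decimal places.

|L| = 2√5 ℏ ≈ 4.4721ℏ, while L_z,max = lℏ = 4ℏ.
L_z,max/|L| = 4/√20 = 0.8944.

L_z,max/|L| = 0.8944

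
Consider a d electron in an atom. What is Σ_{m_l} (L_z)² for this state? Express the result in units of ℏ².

For a d orbital, l = 2.
m_l runs from −2 to 2, i.e. {-2, -1, 0, 1, 2}.
Σ m_l² = 2·(1 + 4) = 10.

Σ(L_z)² = 10 ℏ²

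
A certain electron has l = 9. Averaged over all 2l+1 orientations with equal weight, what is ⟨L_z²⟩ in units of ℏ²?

⟨L_z²⟩ = 30 ℏ²

The allowed m_l values are -9, -8, -7, -6, -5, -4, -3, -2, -1, 0, 1, 2, 3, 4, 5, 6, 7, 8, 9.
⟨L_z²⟩ = ℏ²·(Σ m_l²)/(2l+1) = ℏ²·570/19 = 30ℏ².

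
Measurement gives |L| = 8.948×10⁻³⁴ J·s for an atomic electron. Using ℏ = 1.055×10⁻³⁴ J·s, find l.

l = 8

|L|/ℏ = (8.948×10⁻³⁴)/(1.055×10⁻³⁴) ≈ 8.482.
Set l(l+1) = 71.94; the integer solution is l = 8.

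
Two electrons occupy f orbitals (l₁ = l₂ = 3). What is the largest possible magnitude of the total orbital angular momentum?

|L_tot|_max = √42 ℏ ≈ 6.481ℏ

The total orbital quantum number L ranges from |l₁ − l₂| to l₁ + l₂ in integer steps.
L ∈ {0, 1, 2, 3, 4, 5, 6}.
The largest magnitude corresponds to L = 6: |L_tot| = ℏ√(6·7) = √42 ℏ.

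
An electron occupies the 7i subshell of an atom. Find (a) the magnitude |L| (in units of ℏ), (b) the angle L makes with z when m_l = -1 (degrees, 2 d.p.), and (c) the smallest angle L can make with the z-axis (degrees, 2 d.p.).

The 7i subshell has l = 6.
|L| = ℏ√(6·7) = √42 ℏ ≈ 6.481ℏ.
For m_l = -1: cos θ = -1/√42, θ ≈ 98.88°.
cos θ_min = 6/√42, so θ_min ≈ 22.21°.

|L| = √42 ℏ ≈ 6.481ℏ; θ(m_l=-1) ≈ 98.88°; θ_min ≈ 22.21°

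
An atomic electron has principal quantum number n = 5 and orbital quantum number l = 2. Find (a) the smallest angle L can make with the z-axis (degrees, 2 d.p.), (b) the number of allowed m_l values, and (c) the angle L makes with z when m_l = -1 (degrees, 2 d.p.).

cos θ_min = 2/√6, so θ_min ≈ 35.26°.
There are 2l+1 = 5 values of m_l.
For m_l = -1: cos θ = -1/√6, θ ≈ 114.09°.

θ_min ≈ 35.26°; 5 values; θ(m_l=-1) ≈ 114.09°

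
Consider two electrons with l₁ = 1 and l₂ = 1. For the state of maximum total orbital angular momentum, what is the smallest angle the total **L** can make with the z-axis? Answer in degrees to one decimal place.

The total orbital quantum number L ranges from |l₁ − l₂| to l₁ + l₂ in integer steps.
Allowed values: L = 0, 1, 2.
The maximum is L = 2, with |L_tot| = ℏ√(2·3) = √6 ℏ.
The minimum angle with z is arccos(2/√6) ≈ 35.3°.

θ_min ≈ 35.3°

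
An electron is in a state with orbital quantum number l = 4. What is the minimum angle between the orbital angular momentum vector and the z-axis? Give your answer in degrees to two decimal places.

θ_min ≈ 26.57°

|L| = ℏ√(l(l+1)) = 2√5 ℏ.
The smallest angle corresponds to the largest L_z, i.e. m_l = l = 4, giving L_z = 4ℏ.
cos θ_min = 4/√20, so θ_min ≈ 26.57°.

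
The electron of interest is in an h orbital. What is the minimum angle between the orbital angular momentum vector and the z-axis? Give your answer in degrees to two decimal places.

The letter h corresponds to l = 5.
|L| = √(l(l+1)) ℏ = √30 ℏ.
The smallest angle corresponds to the largest L_z, i.e. m_l = l = 5, giving L_z = 5ℏ.
cos θ_min = 5/√30, so θ_min ≈ 24.09°.

θ_min ≈ 24.09°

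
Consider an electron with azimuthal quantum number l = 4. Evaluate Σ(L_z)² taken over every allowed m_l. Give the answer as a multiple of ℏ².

m_l ∈ {-4, -3, -2, -1, 0, 1, 2, 3, 4}.
Σ m_l² = 2·(1 + 4 + 9 + 16) = 60.

Σ(L_z)² = 60 ℏ²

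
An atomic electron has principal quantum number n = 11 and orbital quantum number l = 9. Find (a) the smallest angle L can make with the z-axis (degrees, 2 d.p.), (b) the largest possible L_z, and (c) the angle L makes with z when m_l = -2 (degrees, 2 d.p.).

θ_min ≈ 18.43°; L_z,max = 9ℏ; θ(m_l=-2) ≈ 102.17°

cos θ_min = 9/√90, so θ_min ≈ 18.43°.
L_z,max = lℏ = 9ℏ.
For m_l = -2: cos θ = -2/√90, θ ≈ 102.17°.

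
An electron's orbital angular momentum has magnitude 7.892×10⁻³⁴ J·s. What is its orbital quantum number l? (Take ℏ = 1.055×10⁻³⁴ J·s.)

Dividing by ℏ: |L|/ℏ ≈ 7.481.
l(l+1) ≈ 7.481² ≈ 55.96, so l = 7.

l = 7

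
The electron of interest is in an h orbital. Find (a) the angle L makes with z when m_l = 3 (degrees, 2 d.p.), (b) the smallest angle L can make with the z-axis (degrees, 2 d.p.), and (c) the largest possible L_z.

An h state has l = 5.
For m_l = 3: cos θ = 3/√30, θ ≈ 56.79°.
cos θ_min = 5/√30, so θ_min ≈ 24.09°.
L_z,max = lℏ = 5ℏ.

θ(m_l=3) ≈ 56.79°; θ_min ≈ 24.09°; L_z,max = 5ℏ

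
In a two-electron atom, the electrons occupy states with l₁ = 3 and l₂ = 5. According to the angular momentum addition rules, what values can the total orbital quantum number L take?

L runs from |3 − 5| = 2 to 3 + 5 = 8.
Allowed values: L = 2, 3, 4, 5, 6, 7, 8.

L = 2, 3, 4, 5, 6, 7, 8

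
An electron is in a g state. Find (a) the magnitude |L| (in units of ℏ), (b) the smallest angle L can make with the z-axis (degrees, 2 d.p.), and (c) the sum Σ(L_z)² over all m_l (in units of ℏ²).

|L| = 2√5 ℏ ≈ 4.472ℏ; θ_min ≈ 26.57°; Σ(L_z)² = 60 ℏ²

A g state has l = 4.
|L| = ℏ√(4·5) = 2√5 ℏ ≈ 4.472ℏ.
cos θ_min = 4/√20, so θ_min ≈ 26.57°.
Σ m_l² = 60, so Σ(L_z)² = 60 ℏ².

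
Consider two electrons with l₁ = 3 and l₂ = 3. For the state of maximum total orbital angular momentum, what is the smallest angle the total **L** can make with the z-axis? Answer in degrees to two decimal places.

The total orbital quantum number L ranges from |l₁ − l₂| to l₁ + l₂ in integer steps.
So L can be 0, 1, 2, 3, 4, 5, 6.
The maximum is L = 6, with |L_tot| = ℏ√(6·7) = √42 ℏ.
The minimum angle with z is arccos(6/√42) ≈ 22.21°.

θ_min ≈ 22.21°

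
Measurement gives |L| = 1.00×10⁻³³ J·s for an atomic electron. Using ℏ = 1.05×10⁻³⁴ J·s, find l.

Dividing by ℏ: |L|/ℏ ≈ 9.524.
l(l+1) ≈ 9.524² ≈ 90.70, so l = 9.

l = 9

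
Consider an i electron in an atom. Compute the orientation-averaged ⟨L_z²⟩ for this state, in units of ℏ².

⟨L_z²⟩ = 14 ℏ²

For an i orbital, l = 6.
The allowed m_l values are -6, -5, -4, -3, -2, -1, 0, 1, 2, 3, 4, 5, 6.
Average of L_z² over 13 states: 182/13 ℏ² = 14 ℏ².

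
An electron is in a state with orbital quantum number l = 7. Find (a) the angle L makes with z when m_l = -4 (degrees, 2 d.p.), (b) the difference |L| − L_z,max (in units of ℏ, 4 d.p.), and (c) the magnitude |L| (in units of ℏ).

θ(m_l=-4) ≈ 122.31°; |L|−L_z,max ≈ 0.4833ℏ; |L| = 2√14 ℏ ≈ 7.483ℏ

For m_l = -4: cos θ = -4/√56, θ ≈ 122.31°.
|L| − L_z,max = (2√14 − 7)ℏ ≈ 0.4833ℏ.
|L| = ℏ√(7·8) = 2√14 ℏ ≈ 7.483ℏ.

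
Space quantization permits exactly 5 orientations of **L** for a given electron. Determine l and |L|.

l = 2, |L| = √6 ℏ ≈ 2.449ℏ

2l + 1 = 5 ⇒ l = 2.
Then |L| = √(l(l+1)) ℏ = √6 ℏ.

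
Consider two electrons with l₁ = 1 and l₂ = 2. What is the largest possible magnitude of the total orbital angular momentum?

|L_tot|_max = 2√3 ℏ ≈ 3.464ℏ

Angular momentum addition gives L = |l₁ − l₂|, …, l₁ + l₂.
So L can be 1, 2, 3.
The largest magnitude corresponds to L = 3: |L_tot| = ℏ√(3·4) = 2√3 ℏ.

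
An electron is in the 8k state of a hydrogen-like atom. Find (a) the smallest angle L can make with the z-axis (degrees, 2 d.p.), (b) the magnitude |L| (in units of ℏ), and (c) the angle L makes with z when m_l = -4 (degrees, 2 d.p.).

8k means n = 8, l = 7.
cos θ_min = 7/√56, so θ_min ≈ 20.70°.
|L| = ℏ√(7·8) = 2√14 ℏ ≈ 7.483ℏ.
For m_l = -4: cos θ = -4/√56, θ ≈ 122.31°.

θ_min ≈ 20.70°; |L| = 2√14 ℏ ≈ 7.483ℏ; θ(m_l=-4) ≈ 122.31°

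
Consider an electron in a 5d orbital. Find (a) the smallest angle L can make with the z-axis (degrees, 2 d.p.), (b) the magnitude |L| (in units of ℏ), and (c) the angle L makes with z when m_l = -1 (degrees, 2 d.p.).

θ_min ≈ 35.26°; |L| = √6 ℏ ≈ 2.449ℏ; θ(m_l=-1) ≈ 114.09°

5d means n = 5, l = 2.
cos θ_min = 2/√6, so θ_min ≈ 35.26°.
|L| = ℏ√(2·3) = √6 ℏ ≈ 2.449ℏ.
For m_l = -1: cos θ = -1/√6, θ ≈ 114.09°.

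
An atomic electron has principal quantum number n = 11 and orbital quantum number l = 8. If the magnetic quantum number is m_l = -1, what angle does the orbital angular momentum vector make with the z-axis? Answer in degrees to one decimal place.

θ ≈ 96.8°

|L|² = l(l+1)ℏ² = 72ℏ², so |L| = 6√2 ℏ.
L_z = m_l ℏ = −1ℏ.
cos θ = L_z/|L| = -1/√72, so θ ≈ 96.8°.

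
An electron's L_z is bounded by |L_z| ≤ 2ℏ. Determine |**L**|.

The maximum L_z equals lℏ, giving l = 2.
Then |L| = ℏ√(2·3) = √6 ℏ.

|L| = √6 ℏ ≈ 2.449ℏ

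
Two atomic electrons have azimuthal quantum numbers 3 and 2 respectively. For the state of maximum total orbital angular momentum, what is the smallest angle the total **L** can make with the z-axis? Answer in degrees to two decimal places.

θ_min ≈ 24.09°

The total orbital quantum number L ranges from |l₁ − l₂| to l₁ + l₂ in integer steps.
So L can be 1, 2, 3, 4, 5.
The maximum is L = 5, with |L_tot| = ℏ√(5·6) = √30 ℏ.
The minimum angle with z is arccos(5/√30) ≈ 24.09°.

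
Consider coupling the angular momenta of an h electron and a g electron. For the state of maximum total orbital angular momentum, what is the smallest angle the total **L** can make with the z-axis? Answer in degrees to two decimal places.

θ_min ≈ 18.43°

Angular momentum addition gives L = |l₁ − l₂|, …, l₁ + l₂.
L ∈ {1, 2, 3, 4, 5, 6, 7, 8, 9}.
The maximum is L = 9, with |L_tot| = ℏ√(9·10) = 3√10 ℏ.
The minimum angle with z is arccos(9/√90) ≈ 18.43°.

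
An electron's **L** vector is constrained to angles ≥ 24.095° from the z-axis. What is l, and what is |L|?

cos θ_min = l/√(l(l+1)) = √(l/(l+1)), so l/(l+1) = cos²(24.095°) = 0.8333.
Thus l = 0.8333/(1 − 0.8333) ≈ 5.
Then |L| = ℏ√(5·6) = √30 ℏ.

l = 5, |L| = √30 ℏ ≈ 5.477ℏ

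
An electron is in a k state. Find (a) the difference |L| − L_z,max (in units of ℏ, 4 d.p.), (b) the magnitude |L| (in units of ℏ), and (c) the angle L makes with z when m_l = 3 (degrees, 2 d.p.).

|L|−L_z,max ≈ 0.4833ℏ; |L| = 2√14 ℏ ≈ 7.483ℏ; θ(m_l=3) ≈ 66.37°

A k state has l = 7.
|L| − L_z,max = (2√14 − 7)ℏ ≈ 0.4833ℏ.
|L| = ℏ√(7·8) = 2√14 ℏ ≈ 7.483ℏ.
For m_l = 3: cos θ = 3/√56, θ ≈ 66.37°.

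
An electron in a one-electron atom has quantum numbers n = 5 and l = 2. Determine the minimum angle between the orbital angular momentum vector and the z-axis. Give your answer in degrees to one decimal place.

|L|² = l(l+1)ℏ² = 6ℏ², so |L| = √6 ℏ.
The smallest angle corresponds to the largest L_z, i.e. m_l = l = 2, giving L_z = 2ℏ.
cos θ_min = 2/√6, so θ_min ≈ 35.3°.

θ_min ≈ 35.3°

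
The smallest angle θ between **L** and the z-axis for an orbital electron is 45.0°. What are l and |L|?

l = 1, |L| = √2 ℏ ≈ 1.414ℏ

cos θ_min = l/√(l(l+1)) = √(l/(l+1)), so l/(l+1) = cos²(45.0°) = 0.5000.
Solving: l = 1.
Then |L| = ℏ√(1·2) = √2 ℏ.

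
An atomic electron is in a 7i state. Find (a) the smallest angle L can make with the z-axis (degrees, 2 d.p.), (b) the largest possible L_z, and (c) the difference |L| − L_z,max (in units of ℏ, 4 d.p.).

For 7i, l = 6.
cos θ_min = 6/√42, so θ_min ≈ 22.21°.
L_z,max = lℏ = 6ℏ.
|L| − L_z,max = (√42 − 6)ℏ ≈ 0.4807ℏ.

θ_min ≈ 22.21°; L_z,max = 6ℏ; |L|−L_z,max ≈ 0.4807ℏ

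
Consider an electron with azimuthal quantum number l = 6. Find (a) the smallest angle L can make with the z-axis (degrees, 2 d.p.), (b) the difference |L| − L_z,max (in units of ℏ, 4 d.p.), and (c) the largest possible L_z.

θ_min ≈ 22.21°; |L|−L_z,max ≈ 0.4807ℏ; L_z,max = 6ℏ

cos θ_min = 6/√42, so θ_min ≈ 22.21°.
|L| − L_z,max = (√42 − 6)ℏ ≈ 0.4807ℏ.
L_z,max = lℏ = 6ℏ.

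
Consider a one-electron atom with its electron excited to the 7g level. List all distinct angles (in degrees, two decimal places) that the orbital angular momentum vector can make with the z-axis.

The 7g level has l = 4.
|L| = ℏ√(l(l+1)) = 2√5 ℏ.
cos θ = m_l/√20 for each m_l ∈ {-4, -3, -2, -1, 0, 1, 2, 3, 4}.

θ ∈ {26.57°, 47.87°, 63.43°, 77.08°, 90.00°, 102.92°, 116.57°, 132.13°, 153.43°}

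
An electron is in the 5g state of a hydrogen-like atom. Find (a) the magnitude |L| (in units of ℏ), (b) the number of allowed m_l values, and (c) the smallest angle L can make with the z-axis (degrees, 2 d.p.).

5g means n = 5, l = 4.
|L| = ℏ√(4·5) = 2√5 ℏ ≈ 4.472ℏ.
There are 2l+1 = 9 values of m_l.
cos θ_min = 4/√20, so θ_min ≈ 26.57°.

|L| = 2√5 ℏ ≈ 4.472ℏ; 9 values; θ_min ≈ 26.57°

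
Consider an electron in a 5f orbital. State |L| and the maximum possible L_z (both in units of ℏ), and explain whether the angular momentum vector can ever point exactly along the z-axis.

The 5f subshell has l = 3.
|L| = 2√3 ℏ ≈ 3.4641ℏ, while L_z,max = lℏ = 3ℏ.
Since |L| > L_z,max, the vector can never point exactly along z; the closest it comes is θ_min = arccos(3/√12) ≈ 30.0°.

No: L_z,max = 3ℏ < |L| = 2√3 ℏ ≈ 3.464ℏ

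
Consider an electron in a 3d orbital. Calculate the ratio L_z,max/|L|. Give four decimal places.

L_z,max/|L| = 0.8165

For 3d, l = 2.
|L| = √6 ℏ ≈ 2.4495ℏ, while L_z,max = lℏ = 2ℏ.
L_z,max/|L| = 2/√6 = 0.8165.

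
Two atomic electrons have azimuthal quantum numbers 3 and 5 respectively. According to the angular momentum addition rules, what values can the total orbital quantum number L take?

L runs from |3 − 5| = 2 to 3 + 5 = 8.
Allowed values: L = 2, 3, 4, 5, 6, 7, 8.

L = 2, 3, 4, 5, 6, 7, 8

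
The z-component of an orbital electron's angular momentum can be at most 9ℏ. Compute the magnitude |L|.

|L| = 3√10 ℏ ≈ 9.487ℏ

Since max m_l = l, l = 9.
Then |L| = ℏ√(9·10) = 3√10 ℏ.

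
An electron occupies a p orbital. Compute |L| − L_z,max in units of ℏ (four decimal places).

|L| − L_z,max ≈ 0.4142ℏ

For a p orbital, l = 1.
|L| = √2 ℏ ≈ 1.4142ℏ, while L_z,max = lℏ = 1ℏ.
The difference is (√2 − 1)ℏ ≈ 0.4142ℏ.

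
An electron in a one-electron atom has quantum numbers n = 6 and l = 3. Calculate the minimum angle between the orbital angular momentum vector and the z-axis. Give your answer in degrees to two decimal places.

|L| = √(l(l+1)) ℏ = 2√3 ℏ.
The smallest angle corresponds to the largest L_z, i.e. m_l = l = 3, giving L_z = 3ℏ.
cos θ_min = 3/√12, so θ_min ≈ 30.00°.

θ_min ≈ 30.00°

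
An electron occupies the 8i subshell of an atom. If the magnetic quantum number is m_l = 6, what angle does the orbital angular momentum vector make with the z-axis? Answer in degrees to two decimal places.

The 8i subshell has l = 6.
|L| = √(l(l+1)) ℏ = √42 ℏ.
L_z = m_l ℏ = 6ℏ.
cos θ = L_z/|L| = 6/√42, so θ ≈ 22.21°.

θ ≈ 22.21°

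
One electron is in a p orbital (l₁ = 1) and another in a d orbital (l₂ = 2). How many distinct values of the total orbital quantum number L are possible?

Angular momentum addition gives L = |l₁ − l₂|, …, l₁ + l₂.
L ∈ {1, 2, 3}.
That is 3 values.

3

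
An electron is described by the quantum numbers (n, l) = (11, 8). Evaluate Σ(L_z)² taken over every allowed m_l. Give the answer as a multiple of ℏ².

The allowed m_l values are -8, -7, -6, -5, -4, -3, -2, -1, 0, 1, 2, 3, 4, 5, 6, 7, 8.
Summing m² from −8 to 8: Σ m_l² = 408.

Σ(L_z)² = 408 ℏ²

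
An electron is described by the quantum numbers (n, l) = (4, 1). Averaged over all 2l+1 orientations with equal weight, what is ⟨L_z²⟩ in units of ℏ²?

m_l ∈ {-1, 0, 1}.
⟨L_z²⟩ = ℏ²·(Σ m_l²)/(2l+1) = ℏ²·2/3 = 0.6667ℏ².

⟨L_z²⟩ = 0.6667 ℏ²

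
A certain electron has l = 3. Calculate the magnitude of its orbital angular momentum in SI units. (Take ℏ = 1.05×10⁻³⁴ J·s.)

|L| = 3.64×10⁻³⁴ J·s

|L| = ℏ√(l(l+1)) = ℏ√(3·4) = 2√3 ℏ
Numerically, |L| = 3.464 × (1.05×10⁻³⁴ J·s) = 3.64×10⁻³⁴ J·s.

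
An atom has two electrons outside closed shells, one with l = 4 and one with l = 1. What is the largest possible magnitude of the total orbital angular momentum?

|L_tot|_max = √30 ℏ ≈ 5.477ℏ

L runs from |4 − 1| = 3 to 4 + 1 = 5.
Allowed values: L = 3, 4, 5.
The largest magnitude corresponds to L = 5: |L_tot| = ℏ√(5·6) = √30 ℏ.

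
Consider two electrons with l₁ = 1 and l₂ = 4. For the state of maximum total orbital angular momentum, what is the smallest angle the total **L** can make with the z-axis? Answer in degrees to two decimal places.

θ_min ≈ 24.09°

Angular momentum addition gives L = |l₁ − l₂|, …, l₁ + l₂.
Allowed values: L = 3, 4, 5.
The maximum is L = 5, with |L_tot| = ℏ√(5·6) = √30 ℏ.
The minimum angle with z is arccos(5/√30) ≈ 24.09°.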